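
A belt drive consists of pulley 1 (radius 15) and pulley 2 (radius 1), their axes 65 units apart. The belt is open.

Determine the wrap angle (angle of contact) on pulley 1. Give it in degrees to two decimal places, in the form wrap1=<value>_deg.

wrap1=204.88_deg

open belt: β = asin((r2−r1)/C) = asin(-14/65) = -12.4381°
wrap1 = π − 2β = 204.8762°
wrap2 = π + 2β = 155.1238°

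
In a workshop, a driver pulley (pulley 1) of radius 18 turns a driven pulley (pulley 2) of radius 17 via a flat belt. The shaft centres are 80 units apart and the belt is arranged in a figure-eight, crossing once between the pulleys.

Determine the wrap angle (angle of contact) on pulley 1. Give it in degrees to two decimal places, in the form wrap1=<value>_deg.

crossed belt: β = asin((r1+r2)/C) = asin(35/80) = 25.9445°
wrap1 = wrap2 = π + 2β = 231.8890°

wrap1=231.89_deg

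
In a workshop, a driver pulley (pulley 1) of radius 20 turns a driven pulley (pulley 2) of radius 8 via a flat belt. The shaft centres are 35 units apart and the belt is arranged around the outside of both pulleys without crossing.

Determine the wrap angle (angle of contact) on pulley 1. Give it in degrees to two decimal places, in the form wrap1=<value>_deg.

open belt: β = asin((r2−r1)/C) = asin(-12/35) = -20.0510°
wrap1 = π − 2β = 220.1021°
wrap2 = π + 2β = 139.8979°

wrap1=220.10_deg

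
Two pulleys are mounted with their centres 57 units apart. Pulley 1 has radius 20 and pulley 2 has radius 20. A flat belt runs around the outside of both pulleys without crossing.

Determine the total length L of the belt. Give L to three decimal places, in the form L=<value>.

open belt: β = asin((r2−r1)/C) = asin(0/57) = 0.0000°
wrap1 = π − 2β = 180.0000°
wrap2 = π + 2β = 180.0000°
tangent length = C·cosβ = 57.0000
L = r1·wrap1 + r2·wrap2 + 2·C·cosβ = 20·3.1416 + 20·3.1416 + 2·57.0000 = 239.6637

L=239.664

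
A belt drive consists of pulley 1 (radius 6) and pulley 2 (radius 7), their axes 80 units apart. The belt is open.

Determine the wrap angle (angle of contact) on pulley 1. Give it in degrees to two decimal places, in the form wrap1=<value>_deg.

open belt: β = asin((r2−r1)/C) = asin(1/80) = 0.7162°
wrap1 = π − 2β = 178.5676°
wrap2 = π + 2β = 181.4324°

wrap1=178.57_deg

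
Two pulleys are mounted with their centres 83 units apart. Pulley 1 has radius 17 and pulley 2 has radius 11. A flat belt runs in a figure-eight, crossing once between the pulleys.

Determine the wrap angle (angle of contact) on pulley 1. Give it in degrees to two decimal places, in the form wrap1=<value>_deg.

wrap1=219.43_deg

crossed belt: β = asin((r1+r2)/C) = asin(28/83) = 19.7155°
wrap1 = wrap2 = π + 2β = 219.4309°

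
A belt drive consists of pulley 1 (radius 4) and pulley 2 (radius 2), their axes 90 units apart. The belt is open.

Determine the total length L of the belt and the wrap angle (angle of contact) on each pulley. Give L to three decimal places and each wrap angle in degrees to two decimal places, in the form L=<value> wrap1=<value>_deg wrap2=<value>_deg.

open belt: β = asin((r2−r1)/C) = asin(-2/90) = -1.2733°
wrap1 = π − 2β = 182.5467°
wrap2 = π + 2β = 177.4533°
tangent length = C·cosβ = 89.9778
L = r1·wrap1 + r2·wrap2 + 2·C·cosβ = 4·3.1860 + 2·3.0971 + 2·89.9778 = 198.8940

L=198.894 wrap1=182.55_deg wrap2=177.45_deg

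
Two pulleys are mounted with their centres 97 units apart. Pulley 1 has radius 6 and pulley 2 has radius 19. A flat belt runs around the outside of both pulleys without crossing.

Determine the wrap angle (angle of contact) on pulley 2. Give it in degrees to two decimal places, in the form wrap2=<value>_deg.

open belt: β = asin((r2−r1)/C) = asin(13/97) = 7.7020°
wrap1 = π − 2β = 164.5960°
wrap2 = π + 2β = 195.4040°

wrap2=195.40_deg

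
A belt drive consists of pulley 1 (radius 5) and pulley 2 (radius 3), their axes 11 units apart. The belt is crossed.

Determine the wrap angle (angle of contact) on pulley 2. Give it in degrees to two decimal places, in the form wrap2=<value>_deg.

crossed belt: β = asin((r1+r2)/C) = asin(8/11) = 46.6582°
wrap1 = wrap2 = π + 2β = 273.3165°

wrap2=273.32_deg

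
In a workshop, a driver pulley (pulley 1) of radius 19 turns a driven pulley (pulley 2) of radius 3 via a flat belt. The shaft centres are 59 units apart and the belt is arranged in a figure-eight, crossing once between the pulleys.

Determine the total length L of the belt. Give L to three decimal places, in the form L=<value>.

crossed belt: β = asin((r1+r2)/C) = asin(22/59) = 21.8934°
wrap1 = wrap2 = π + 2β = 223.7869°
tangent length = C·cosβ = 54.7449
L = (r1+r2)·wrap + 2·C·cosβ = 22·3.9058 + 2·54.7449 = 195.4177

L=195.418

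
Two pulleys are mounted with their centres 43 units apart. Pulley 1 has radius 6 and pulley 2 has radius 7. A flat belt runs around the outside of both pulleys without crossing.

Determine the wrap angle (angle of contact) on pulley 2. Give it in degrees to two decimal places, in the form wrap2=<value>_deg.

open belt: β = asin((r2−r1)/C) = asin(1/43) = 1.3326°
wrap1 = π − 2β = 177.3348°
wrap2 = π + 2β = 182.6652°

wrap2=182.67_deg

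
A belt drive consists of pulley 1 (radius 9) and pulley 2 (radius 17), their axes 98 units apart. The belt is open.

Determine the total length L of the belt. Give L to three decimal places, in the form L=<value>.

open belt: β = asin((r2−r1)/C) = asin(8/98) = 4.6824°
wrap1 = π − 2β = 170.6352°
wrap2 = π + 2β = 189.3648°
tangent length = C·cosβ = 97.6729
L = r1·wrap1 + r2·wrap2 + 2·C·cosβ = 9·2.9781 + 17·3.3050 + 2·97.6729 = 278.3348

L=278.335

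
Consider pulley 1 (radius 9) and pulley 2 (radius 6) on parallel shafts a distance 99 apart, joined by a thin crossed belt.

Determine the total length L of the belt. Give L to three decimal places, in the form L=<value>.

L=247.401

crossed belt: β = asin((r1+r2)/C) = asin(15/99) = 8.7147°
wrap1 = wrap2 = π + 2β = 197.4295°
tangent length = C·cosβ = 97.8570
L = (r1+r2)·wrap + 2·C·cosβ = 15·3.4458 + 2·97.8570 = 247.4010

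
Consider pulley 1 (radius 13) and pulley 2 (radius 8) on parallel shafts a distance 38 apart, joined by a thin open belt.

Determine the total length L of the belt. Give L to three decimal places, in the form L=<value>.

L=142.632

open belt: β = asin((r2−r1)/C) = asin(-5/38) = -7.5608°
wrap1 = π − 2β = 195.1217°
wrap2 = π + 2β = 164.8783°
tangent length = C·cosβ = 37.6696
L = r1·wrap1 + r2·wrap2 + 2·C·cosβ = 13·3.4055 + 8·2.8777 + 2·37.6696 = 142.6323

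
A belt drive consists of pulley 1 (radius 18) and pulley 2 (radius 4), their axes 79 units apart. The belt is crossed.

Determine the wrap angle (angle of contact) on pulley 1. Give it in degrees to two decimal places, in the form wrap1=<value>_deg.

wrap1=212.34_deg

crossed belt: β = asin((r1+r2)/C) = asin(22/79) = 16.1696°
wrap1 = wrap2 = π + 2β = 212.3391°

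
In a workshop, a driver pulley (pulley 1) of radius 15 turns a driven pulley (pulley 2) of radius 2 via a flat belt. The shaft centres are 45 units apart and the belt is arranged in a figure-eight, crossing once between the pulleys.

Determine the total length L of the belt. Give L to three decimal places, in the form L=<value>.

crossed belt: β = asin((r1+r2)/C) = asin(17/45) = 22.1961°
wrap1 = wrap2 = π + 2β = 224.3922°
tangent length = C·cosβ = 41.6653
L = (r1+r2)·wrap + 2·C·cosβ = 17·3.9164 + 2·41.6653 = 149.9092

L=149.909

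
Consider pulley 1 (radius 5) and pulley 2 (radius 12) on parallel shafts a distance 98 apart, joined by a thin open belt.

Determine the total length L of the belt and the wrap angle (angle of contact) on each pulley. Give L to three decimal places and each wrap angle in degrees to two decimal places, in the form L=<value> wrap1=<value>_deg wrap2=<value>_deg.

L=249.907 wrap1=171.81_deg wrap2=188.19_deg

open belt: β = asin((r2−r1)/C) = asin(7/98) = 4.0960°
wrap1 = π − 2β = 171.8079°
wrap2 = π + 2β = 188.1921°
tangent length = C·cosβ = 97.7497
L = r1·wrap1 + r2·wrap2 + 2·C·cosβ = 5·2.9986 + 12·3.2846 + 2·97.7497 = 249.9073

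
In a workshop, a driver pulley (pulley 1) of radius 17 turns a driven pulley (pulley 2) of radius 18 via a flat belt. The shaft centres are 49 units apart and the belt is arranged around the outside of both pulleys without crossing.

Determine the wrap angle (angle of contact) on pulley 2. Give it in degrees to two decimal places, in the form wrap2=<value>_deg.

wrap2=182.34_deg

open belt: β = asin((r2−r1)/C) = asin(1/49) = 1.1694°
wrap1 = π − 2β = 177.6612°
wrap2 = π + 2β = 182.3388°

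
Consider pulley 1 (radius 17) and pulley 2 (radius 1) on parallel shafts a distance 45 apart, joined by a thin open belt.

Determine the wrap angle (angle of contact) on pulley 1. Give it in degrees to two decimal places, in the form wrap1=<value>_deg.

wrap1=221.65_deg

open belt: β = asin((r2−r1)/C) = asin(-16/45) = -20.8275°
wrap1 = π − 2β = 221.6550°
wrap2 = π + 2β = 138.3450°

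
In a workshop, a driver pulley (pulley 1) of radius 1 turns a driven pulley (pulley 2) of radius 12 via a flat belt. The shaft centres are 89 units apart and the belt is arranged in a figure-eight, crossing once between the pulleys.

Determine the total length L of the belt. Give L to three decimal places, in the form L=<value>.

crossed belt: β = asin((r1+r2)/C) = asin(13/89) = 8.3991°
wrap1 = wrap2 = π + 2β = 196.7982°
tangent length = C·cosβ = 88.0454
L = (r1+r2)·wrap + 2·C·cosβ = 13·3.4348 + 2·88.0454 = 220.7430

L=220.743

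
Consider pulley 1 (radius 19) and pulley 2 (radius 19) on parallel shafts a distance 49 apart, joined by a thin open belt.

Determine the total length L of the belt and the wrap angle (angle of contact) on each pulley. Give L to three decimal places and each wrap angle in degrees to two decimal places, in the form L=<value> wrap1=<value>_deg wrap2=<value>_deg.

L=217.381 wrap1=180.00_deg wrap2=180.00_deg

open belt: β = asin((r2−r1)/C) = asin(0/49) = 0.0000°
wrap1 = π − 2β = 180.0000°
wrap2 = π + 2β = 180.0000°
tangent length = C·cosβ = 49.0000
L = r1·wrap1 + r2·wrap2 + 2·C·cosβ = 19·3.1416 + 19·3.1416 + 2·49.0000 = 217.3805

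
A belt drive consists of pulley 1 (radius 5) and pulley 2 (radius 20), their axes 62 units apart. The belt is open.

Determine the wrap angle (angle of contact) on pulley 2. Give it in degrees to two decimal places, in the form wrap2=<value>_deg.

open belt: β = asin((r2−r1)/C) = asin(15/62) = 14.0008°
wrap1 = π − 2β = 151.9984°
wrap2 = π + 2β = 208.0016°

wrap2=208.00_deg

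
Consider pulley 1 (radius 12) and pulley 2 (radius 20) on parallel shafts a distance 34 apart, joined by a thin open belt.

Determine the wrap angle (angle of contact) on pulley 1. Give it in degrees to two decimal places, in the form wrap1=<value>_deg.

wrap1=152.78_deg

open belt: β = asin((r2−r1)/C) = asin(8/34) = 13.6090°
wrap1 = π − 2β = 152.7821°
wrap2 = π + 2β = 207.2179°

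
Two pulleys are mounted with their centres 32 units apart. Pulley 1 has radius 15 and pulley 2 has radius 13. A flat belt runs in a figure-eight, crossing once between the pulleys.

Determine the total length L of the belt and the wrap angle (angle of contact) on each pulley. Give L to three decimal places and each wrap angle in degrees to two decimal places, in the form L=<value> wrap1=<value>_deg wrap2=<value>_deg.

crossed belt: β = asin((r1+r2)/C) = asin(28/32) = 61.0450°
wrap1 = wrap2 = π + 2β = 302.0900°
tangent length = C·cosβ = 15.4919
L = (r1+r2)·wrap + 2·C·cosβ = 28·5.2725 + 2·15.4919 = 178.6129

L=178.613 wrap1=302.09_deg wrap2=302.09_deg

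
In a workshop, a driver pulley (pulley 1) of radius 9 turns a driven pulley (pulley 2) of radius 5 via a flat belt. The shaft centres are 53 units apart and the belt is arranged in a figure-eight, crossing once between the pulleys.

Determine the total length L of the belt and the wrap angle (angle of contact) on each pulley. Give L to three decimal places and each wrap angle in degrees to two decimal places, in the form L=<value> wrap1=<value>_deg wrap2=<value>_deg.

crossed belt: β = asin((r1+r2)/C) = asin(14/53) = 15.3165°
wrap1 = wrap2 = π + 2β = 210.6330°
tangent length = C·cosβ = 51.1175
L = (r1+r2)·wrap + 2·C·cosβ = 14·3.6762 + 2·51.1175 = 153.7024

L=153.702 wrap1=210.63_deg wrap2=210.63_deg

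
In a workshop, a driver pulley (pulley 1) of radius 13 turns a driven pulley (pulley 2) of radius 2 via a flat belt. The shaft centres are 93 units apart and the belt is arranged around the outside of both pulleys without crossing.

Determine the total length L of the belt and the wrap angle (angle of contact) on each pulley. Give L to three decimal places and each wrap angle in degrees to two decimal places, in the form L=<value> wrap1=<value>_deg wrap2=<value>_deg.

L=234.426 wrap1=193.59_deg wrap2=166.41_deg

open belt: β = asin((r2−r1)/C) = asin(-11/93) = -6.7928°
wrap1 = π − 2β = 193.5856°
wrap2 = π + 2β = 166.4144°
tangent length = C·cosβ = 92.3472
L = r1·wrap1 + r2·wrap2 + 2·C·cosβ = 13·3.3787 + 2·2.9045 + 2·92.3472 = 234.4265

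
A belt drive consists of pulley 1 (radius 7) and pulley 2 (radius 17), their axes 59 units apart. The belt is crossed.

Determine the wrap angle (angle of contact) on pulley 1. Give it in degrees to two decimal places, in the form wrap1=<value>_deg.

wrap1=228.01_deg

crossed belt: β = asin((r1+r2)/C) = asin(24/59) = 24.0027°
wrap1 = wrap2 = π + 2β = 228.0054°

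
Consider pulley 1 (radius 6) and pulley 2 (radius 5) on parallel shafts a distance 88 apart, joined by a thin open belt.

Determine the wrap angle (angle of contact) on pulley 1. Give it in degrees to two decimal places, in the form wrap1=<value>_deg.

open belt: β = asin((r2−r1)/C) = asin(-1/88) = -0.6511°
wrap1 = π − 2β = 181.3022°
wrap2 = π + 2β = 178.6978°

wrap1=181.30_deg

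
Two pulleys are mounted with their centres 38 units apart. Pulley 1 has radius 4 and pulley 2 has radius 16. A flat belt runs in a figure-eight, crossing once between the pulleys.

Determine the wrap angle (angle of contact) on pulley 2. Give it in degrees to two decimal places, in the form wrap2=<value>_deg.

wrap2=243.51_deg

crossed belt: β = asin((r1+r2)/C) = asin(20/38) = 31.7569°
wrap1 = wrap2 = π + 2β = 243.5137°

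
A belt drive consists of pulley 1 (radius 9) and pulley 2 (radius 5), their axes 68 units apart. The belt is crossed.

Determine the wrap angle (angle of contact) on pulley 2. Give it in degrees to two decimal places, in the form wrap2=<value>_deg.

crossed belt: β = asin((r1+r2)/C) = asin(14/68) = 11.8812°
wrap1 = wrap2 = π + 2β = 203.7623°

wrap2=203.76_deg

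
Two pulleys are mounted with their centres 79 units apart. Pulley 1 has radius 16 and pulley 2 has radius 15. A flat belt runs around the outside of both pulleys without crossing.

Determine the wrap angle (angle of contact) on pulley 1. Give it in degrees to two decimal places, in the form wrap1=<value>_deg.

wrap1=181.45_deg

open belt: β = asin((r2−r1)/C) = asin(-1/79) = -0.7253°
wrap1 = π − 2β = 181.4506°
wrap2 = π + 2β = 178.5494°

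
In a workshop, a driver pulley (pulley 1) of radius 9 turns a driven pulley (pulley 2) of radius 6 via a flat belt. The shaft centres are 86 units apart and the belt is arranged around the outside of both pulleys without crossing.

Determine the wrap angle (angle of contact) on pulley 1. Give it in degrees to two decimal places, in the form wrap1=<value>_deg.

wrap1=184.00_deg

open belt: β = asin((r2−r1)/C) = asin(-3/86) = -1.9991°
wrap1 = π − 2β = 183.9982°
wrap2 = π + 2β = 176.0018°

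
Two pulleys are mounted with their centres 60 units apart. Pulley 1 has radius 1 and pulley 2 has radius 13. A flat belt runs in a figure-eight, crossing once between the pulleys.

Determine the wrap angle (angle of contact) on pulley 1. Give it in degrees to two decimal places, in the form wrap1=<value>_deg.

crossed belt: β = asin((r1+r2)/C) = asin(14/60) = 13.4934°
wrap1 = wrap2 = π + 2β = 206.9868°

wrap1=206.99_deg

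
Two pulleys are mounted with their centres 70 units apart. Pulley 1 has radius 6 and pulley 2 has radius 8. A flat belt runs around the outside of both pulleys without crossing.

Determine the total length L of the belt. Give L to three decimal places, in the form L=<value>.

open belt: β = asin((r2−r1)/C) = asin(2/70) = 1.6372°
wrap1 = π − 2β = 176.7255°
wrap2 = π + 2β = 183.2745°
tangent length = C·cosβ = 69.9714
L = r1·wrap1 + r2·wrap2 + 2·C·cosβ = 6·3.0844 + 8·3.1987 + 2·69.9714 = 184.0394

L=184.039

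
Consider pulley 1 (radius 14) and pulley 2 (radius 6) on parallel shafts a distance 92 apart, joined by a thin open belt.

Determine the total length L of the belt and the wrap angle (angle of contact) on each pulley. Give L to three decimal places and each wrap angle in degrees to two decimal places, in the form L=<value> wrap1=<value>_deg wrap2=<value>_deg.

open belt: β = asin((r2−r1)/C) = asin(-8/92) = -4.9885°
wrap1 = π − 2β = 189.9771°
wrap2 = π + 2β = 170.0229°
tangent length = C·cosβ = 91.6515
L = r1·wrap1 + r2·wrap2 + 2·C·cosβ = 14·3.3157 + 6·2.9675 + 2·91.6515 = 247.5279

L=247.528 wrap1=189.98_deg wrap2=170.02_deg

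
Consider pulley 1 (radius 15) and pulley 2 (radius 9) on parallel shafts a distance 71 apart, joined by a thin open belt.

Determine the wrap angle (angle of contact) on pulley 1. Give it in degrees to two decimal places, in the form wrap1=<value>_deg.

open belt: β = asin((r2−r1)/C) = asin(-6/71) = -4.8477°
wrap1 = π − 2β = 189.6954°
wrap2 = π + 2β = 170.3046°

wrap1=189.70_deg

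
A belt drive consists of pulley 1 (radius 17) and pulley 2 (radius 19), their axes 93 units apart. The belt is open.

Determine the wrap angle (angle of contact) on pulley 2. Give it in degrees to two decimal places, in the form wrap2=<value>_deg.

open belt: β = asin((r2−r1)/C) = asin(2/93) = 1.2323°
wrap1 = π − 2β = 177.5355°
wrap2 = π + 2β = 182.4645°

wrap2=182.46_deg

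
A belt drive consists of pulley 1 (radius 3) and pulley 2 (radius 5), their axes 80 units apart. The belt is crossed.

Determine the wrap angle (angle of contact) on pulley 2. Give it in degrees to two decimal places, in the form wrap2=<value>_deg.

crossed belt: β = asin((r1+r2)/C) = asin(8/80) = 5.7392°
wrap1 = wrap2 = π + 2β = 191.4783°

wrap2=191.48_deg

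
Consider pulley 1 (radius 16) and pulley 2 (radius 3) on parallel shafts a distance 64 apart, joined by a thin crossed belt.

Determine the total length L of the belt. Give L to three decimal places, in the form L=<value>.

L=193.373

crossed belt: β = asin((r1+r2)/C) = asin(19/64) = 17.2700°
wrap1 = wrap2 = π + 2β = 214.5400°
tangent length = C·cosβ = 61.1146
L = (r1+r2)·wrap + 2·C·cosβ = 19·3.7444 + 2·61.1146 = 193.3735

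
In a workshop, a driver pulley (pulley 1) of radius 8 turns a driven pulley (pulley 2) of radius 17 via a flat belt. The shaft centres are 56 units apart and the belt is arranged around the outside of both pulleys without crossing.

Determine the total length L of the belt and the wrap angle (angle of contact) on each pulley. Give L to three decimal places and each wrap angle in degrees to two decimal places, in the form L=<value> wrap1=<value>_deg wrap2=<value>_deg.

open belt: β = asin((r2−r1)/C) = asin(9/56) = 9.2484°
wrap1 = π − 2β = 161.5033°
wrap2 = π + 2β = 198.4967°
tangent length = C·cosβ = 55.2721
L = r1·wrap1 + r2·wrap2 + 2·C·cosβ = 8·2.8188 + 17·3.4644 + 2·55.2721 = 191.9894

L=191.989 wrap1=161.50_deg wrap2=198.50_deg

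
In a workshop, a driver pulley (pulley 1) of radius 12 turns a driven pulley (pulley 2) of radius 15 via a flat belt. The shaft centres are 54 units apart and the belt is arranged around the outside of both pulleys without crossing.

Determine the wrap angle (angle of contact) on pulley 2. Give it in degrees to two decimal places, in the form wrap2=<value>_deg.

open belt: β = asin((r2−r1)/C) = asin(3/54) = 3.1847°
wrap1 = π − 2β = 173.6305°
wrap2 = π + 2β = 186.3695°

wrap2=186.37_deg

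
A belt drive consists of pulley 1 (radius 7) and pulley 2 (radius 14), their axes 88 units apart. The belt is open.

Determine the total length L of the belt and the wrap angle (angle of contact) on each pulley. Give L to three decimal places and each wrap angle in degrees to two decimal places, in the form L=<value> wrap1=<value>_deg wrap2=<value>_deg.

open belt: β = asin((r2−r1)/C) = asin(7/88) = 4.5624°
wrap1 = π − 2β = 170.8751°
wrap2 = π + 2β = 189.1249°
tangent length = C·cosβ = 87.7211
L = r1·wrap1 + r2·wrap2 + 2·C·cosβ = 7·2.9823 + 14·3.3009 + 2·87.7211 = 242.5306

L=242.531 wrap1=170.88_deg wrap2=189.12_deg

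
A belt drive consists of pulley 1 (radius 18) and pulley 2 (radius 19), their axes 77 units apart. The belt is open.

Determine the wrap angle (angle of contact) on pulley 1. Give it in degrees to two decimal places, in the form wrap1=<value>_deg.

open belt: β = asin((r2−r1)/C) = asin(1/77) = 0.7441°
wrap1 = π − 2β = 178.5118°
wrap2 = π + 2β = 181.4882°

wrap1=178.51_deg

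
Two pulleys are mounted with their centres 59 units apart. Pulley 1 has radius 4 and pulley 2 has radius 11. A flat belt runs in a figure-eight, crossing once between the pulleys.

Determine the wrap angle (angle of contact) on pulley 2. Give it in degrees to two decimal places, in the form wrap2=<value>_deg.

crossed belt: β = asin((r1+r2)/C) = asin(15/59) = 14.7284°
wrap1 = wrap2 = π + 2β = 209.4568°

wrap2=209.46_deg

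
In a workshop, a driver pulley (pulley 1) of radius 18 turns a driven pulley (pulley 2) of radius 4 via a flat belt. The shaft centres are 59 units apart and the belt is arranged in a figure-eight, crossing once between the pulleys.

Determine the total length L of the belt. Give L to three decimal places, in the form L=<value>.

crossed belt: β = asin((r1+r2)/C) = asin(22/59) = 21.8934°
wrap1 = wrap2 = π + 2β = 223.7869°
tangent length = C·cosβ = 54.7449
L = (r1+r2)·wrap + 2·C·cosβ = 22·3.9058 + 2·54.7449 = 195.4177

L=195.418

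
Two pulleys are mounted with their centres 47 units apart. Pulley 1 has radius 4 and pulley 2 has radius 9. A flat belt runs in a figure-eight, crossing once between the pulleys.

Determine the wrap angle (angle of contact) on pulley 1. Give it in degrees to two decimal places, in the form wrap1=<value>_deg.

wrap1=212.11_deg

crossed belt: β = asin((r1+r2)/C) = asin(13/47) = 16.0571°
wrap1 = wrap2 = π + 2β = 212.1143°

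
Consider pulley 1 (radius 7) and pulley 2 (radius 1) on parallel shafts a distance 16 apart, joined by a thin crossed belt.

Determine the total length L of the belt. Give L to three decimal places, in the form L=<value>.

crossed belt: β = asin((r1+r2)/C) = asin(8/16) = 30.0000°
wrap1 = wrap2 = π + 2β = 240.0000°
tangent length = C·cosβ = 13.8564
L = (r1+r2)·wrap + 2·C·cosβ = 8·4.1888 + 2·13.8564 = 61.2231

L=61.223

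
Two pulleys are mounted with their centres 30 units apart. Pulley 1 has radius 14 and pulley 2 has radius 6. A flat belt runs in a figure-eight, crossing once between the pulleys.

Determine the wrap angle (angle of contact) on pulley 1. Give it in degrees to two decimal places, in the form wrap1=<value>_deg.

wrap1=263.62_deg

crossed belt: β = asin((r1+r2)/C) = asin(20/30) = 41.8103°
wrap1 = wrap2 = π + 2β = 263.6206°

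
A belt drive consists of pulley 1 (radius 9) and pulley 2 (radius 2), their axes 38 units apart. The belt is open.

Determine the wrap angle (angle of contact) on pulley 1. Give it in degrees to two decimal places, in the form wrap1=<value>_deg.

wrap1=201.23_deg

open belt: β = asin((r2−r1)/C) = asin(-7/38) = -10.6151°
wrap1 = π − 2β = 201.2302°
wrap2 = π + 2β = 158.7698°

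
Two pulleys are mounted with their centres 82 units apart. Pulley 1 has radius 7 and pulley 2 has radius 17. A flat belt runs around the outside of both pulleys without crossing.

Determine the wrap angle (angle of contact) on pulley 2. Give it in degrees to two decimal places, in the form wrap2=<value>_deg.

open belt: β = asin((r2−r1)/C) = asin(10/82) = 7.0047°
wrap1 = π − 2β = 165.9905°
wrap2 = π + 2β = 194.0095°

wrap2=194.01_deg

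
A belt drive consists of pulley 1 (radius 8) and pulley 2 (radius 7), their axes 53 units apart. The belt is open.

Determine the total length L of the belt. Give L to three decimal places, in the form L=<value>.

open belt: β = asin((r2−r1)/C) = asin(-1/53) = -1.0811°
wrap1 = π − 2β = 182.1622°
wrap2 = π + 2β = 177.8378°
tangent length = C·cosβ = 52.9906
L = r1·wrap1 + r2·wrap2 + 2·C·cosβ = 8·3.1793 + 7·3.1039 + 2·52.9906 = 153.1428

L=153.143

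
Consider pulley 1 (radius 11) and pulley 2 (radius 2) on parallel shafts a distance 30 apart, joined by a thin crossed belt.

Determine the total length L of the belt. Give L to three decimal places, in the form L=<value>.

crossed belt: β = asin((r1+r2)/C) = asin(13/30) = 25.6793°
wrap1 = wrap2 = π + 2β = 231.3586°
tangent length = C·cosβ = 27.0370
L = (r1+r2)·wrap + 2·C·cosβ = 13·4.0380 + 2·27.0370 = 106.5676

L=106.568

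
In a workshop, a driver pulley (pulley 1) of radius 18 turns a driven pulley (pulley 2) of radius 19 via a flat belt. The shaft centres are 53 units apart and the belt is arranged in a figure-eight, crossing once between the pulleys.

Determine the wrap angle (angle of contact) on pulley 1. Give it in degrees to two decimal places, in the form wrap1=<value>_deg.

crossed belt: β = asin((r1+r2)/C) = asin(37/53) = 44.2758°
wrap1 = wrap2 = π + 2β = 268.5516°

wrap1=268.55_deg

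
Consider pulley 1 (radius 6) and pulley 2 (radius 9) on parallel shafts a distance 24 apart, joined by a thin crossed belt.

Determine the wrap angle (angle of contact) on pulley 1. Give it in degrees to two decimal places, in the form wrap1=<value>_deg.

crossed belt: β = asin((r1+r2)/C) = asin(15/24) = 38.6822°
wrap1 = wrap2 = π + 2β = 257.3644°

wrap1=257.36_deg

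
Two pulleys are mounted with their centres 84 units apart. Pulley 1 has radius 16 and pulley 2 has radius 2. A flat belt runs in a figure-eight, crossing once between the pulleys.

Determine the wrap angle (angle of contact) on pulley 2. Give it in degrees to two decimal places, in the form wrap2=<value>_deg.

crossed belt: β = asin((r1+r2)/C) = asin(18/84) = 12.3736°
wrap1 = wrap2 = π + 2β = 204.7473°

wrap2=204.75_deg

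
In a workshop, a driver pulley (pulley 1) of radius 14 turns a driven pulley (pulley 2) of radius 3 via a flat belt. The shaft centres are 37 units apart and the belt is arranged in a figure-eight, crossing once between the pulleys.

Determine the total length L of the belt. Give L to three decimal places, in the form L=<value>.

L=135.365

crossed belt: β = asin((r1+r2)/C) = asin(17/37) = 27.3522°
wrap1 = wrap2 = π + 2β = 234.7045°
tangent length = C·cosβ = 32.8634
L = (r1+r2)·wrap + 2·C·cosβ = 17·4.0964 + 2·32.8634 = 135.3649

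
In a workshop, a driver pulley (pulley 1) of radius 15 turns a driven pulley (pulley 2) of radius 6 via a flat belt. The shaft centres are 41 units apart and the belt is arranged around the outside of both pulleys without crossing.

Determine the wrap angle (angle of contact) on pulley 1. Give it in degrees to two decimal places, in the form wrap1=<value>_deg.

open belt: β = asin((r2−r1)/C) = asin(-9/41) = -12.6804°
wrap1 = π − 2β = 205.3608°
wrap2 = π + 2β = 154.6392°

wrap1=205.36_deg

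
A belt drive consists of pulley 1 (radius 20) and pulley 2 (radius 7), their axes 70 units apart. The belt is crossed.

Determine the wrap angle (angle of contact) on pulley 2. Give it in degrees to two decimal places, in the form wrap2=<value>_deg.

crossed belt: β = asin((r1+r2)/C) = asin(27/70) = 22.6881°
wrap1 = wrap2 = π + 2β = 225.3762°

wrap2=225.38_deg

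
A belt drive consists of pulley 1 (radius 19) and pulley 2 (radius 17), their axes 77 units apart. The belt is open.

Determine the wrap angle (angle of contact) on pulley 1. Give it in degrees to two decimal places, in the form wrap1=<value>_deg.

wrap1=182.98_deg

open belt: β = asin((r2−r1)/C) = asin(-2/77) = -1.4884°
wrap1 = π − 2β = 182.9767°
wrap2 = π + 2β = 177.0233°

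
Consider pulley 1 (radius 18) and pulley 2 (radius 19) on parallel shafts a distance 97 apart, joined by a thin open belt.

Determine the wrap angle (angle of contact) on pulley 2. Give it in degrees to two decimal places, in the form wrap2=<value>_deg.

wrap2=181.18_deg

open belt: β = asin((r2−r1)/C) = asin(1/97) = 0.5907°
wrap1 = π − 2β = 178.8186°
wrap2 = π + 2β = 181.1814°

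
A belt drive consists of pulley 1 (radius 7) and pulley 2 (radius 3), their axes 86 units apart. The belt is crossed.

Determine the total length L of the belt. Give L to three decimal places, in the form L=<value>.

L=204.580

crossed belt: β = asin((r1+r2)/C) = asin(10/86) = 6.6774°
wrap1 = wrap2 = π + 2β = 193.3548°
tangent length = C·cosβ = 85.4166
L = (r1+r2)·wrap + 2·C·cosβ = 10·3.3747 + 2·85.4166 = 204.5800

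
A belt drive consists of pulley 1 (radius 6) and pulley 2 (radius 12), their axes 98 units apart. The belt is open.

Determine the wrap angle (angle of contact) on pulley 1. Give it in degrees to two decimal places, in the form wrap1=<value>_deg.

open belt: β = asin((r2−r1)/C) = asin(6/98) = 3.5101°
wrap1 = π − 2β = 172.9798°
wrap2 = π + 2β = 187.0202°

wrap1=172.98_deg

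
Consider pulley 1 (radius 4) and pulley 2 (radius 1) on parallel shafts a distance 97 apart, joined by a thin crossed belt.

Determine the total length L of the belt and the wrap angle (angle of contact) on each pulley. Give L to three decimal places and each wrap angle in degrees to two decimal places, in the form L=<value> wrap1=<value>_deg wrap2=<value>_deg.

crossed belt: β = asin((r1+r2)/C) = asin(5/97) = 2.9547°
wrap1 = wrap2 = π + 2β = 185.9094°
tangent length = C·cosβ = 96.8710
L = (r1+r2)·wrap + 2·C·cosβ = 5·3.2447 + 2·96.8710 = 209.9658

L=209.966 wrap1=185.91_deg wrap2=185.91_deg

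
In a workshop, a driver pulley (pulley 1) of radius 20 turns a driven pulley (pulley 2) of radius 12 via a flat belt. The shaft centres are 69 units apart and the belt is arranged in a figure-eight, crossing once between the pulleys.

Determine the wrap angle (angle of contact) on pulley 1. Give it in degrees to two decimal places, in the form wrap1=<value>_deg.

crossed belt: β = asin((r1+r2)/C) = asin(32/69) = 27.6305°
wrap1 = wrap2 = π + 2β = 235.2611°

wrap1=235.26_deg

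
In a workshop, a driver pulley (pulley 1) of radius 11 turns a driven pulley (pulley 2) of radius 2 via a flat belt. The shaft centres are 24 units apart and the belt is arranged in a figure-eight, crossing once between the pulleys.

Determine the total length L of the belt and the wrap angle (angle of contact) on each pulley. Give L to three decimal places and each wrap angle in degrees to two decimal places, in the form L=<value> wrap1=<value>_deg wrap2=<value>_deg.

crossed belt: β = asin((r1+r2)/C) = asin(13/24) = 32.7972°
wrap1 = wrap2 = π + 2β = 245.5943°
tangent length = C·cosβ = 20.1742
L = (r1+r2)·wrap + 2·C·cosβ = 13·4.2864 + 2·20.1742 = 96.0721

L=96.072 wrap1=245.59_deg wrap2=245.59_deg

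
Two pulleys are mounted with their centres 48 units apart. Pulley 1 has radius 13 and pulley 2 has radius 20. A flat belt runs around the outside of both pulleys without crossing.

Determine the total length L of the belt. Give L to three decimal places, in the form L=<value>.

open belt: β = asin((r2−r1)/C) = asin(7/48) = 8.3855°
wrap1 = π − 2β = 163.2289°
wrap2 = π + 2β = 196.7711°
tangent length = C·cosβ = 47.4868
L = r1·wrap1 + r2·wrap2 + 2·C·cosβ = 13·2.8489 + 20·3.4343 + 2·47.4868 = 200.6952

L=200.695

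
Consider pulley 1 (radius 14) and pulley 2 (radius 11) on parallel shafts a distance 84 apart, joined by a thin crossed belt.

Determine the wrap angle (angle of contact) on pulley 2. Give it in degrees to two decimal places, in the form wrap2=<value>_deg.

wrap2=214.63_deg

crossed belt: β = asin((r1+r2)/C) = asin(25/84) = 17.3147°
wrap1 = wrap2 = π + 2β = 214.6293°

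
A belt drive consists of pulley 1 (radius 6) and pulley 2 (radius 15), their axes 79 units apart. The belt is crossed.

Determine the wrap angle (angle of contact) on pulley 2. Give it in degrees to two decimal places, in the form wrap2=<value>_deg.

crossed belt: β = asin((r1+r2)/C) = asin(21/79) = 15.4158°
wrap1 = wrap2 = π + 2β = 210.8317°

wrap2=210.83_deg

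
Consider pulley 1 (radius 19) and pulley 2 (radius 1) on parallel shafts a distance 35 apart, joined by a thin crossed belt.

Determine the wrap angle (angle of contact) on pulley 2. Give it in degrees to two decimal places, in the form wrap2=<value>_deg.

wrap2=249.70_deg

crossed belt: β = asin((r1+r2)/C) = asin(20/35) = 34.8499°
wrap1 = wrap2 = π + 2β = 249.6998°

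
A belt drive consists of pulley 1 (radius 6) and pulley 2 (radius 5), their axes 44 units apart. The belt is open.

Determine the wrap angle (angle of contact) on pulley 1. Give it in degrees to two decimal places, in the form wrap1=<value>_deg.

open belt: β = asin((r2−r1)/C) = asin(-1/44) = -1.3023°
wrap1 = π − 2β = 182.6046°
wrap2 = π + 2β = 177.3954°

wrap1=182.60_deg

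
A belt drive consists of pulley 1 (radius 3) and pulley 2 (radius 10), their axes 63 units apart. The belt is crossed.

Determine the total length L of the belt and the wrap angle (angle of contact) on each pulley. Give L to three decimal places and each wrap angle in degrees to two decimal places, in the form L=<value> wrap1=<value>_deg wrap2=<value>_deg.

L=169.533 wrap1=203.82_deg wrap2=203.82_deg

crossed belt: β = asin((r1+r2)/C) = asin(13/63) = 11.9085°
wrap1 = wrap2 = π + 2β = 203.8170°
tangent length = C·cosβ = 61.6441
L = (r1+r2)·wrap + 2·C·cosβ = 13·3.5573 + 2·61.6441 = 169.5329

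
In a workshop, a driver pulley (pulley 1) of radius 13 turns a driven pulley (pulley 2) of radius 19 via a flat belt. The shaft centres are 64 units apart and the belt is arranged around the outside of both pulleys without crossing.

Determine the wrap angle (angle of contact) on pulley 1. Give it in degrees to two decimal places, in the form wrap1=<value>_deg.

wrap1=169.24_deg

open belt: β = asin((r2−r1)/C) = asin(6/64) = 5.3794°
wrap1 = π − 2β = 169.2412°
wrap2 = π + 2β = 190.7588°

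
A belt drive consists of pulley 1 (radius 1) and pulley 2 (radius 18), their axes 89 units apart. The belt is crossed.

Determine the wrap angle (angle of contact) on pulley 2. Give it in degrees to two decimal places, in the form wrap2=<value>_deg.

crossed belt: β = asin((r1+r2)/C) = asin(19/89) = 12.3266°
wrap1 = wrap2 = π + 2β = 204.6531°

wrap2=204.65_deg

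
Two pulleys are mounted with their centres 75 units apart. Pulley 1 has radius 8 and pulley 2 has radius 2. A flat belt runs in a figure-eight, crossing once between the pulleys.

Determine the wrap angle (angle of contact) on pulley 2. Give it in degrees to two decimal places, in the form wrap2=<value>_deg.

wrap2=195.32_deg

crossed belt: β = asin((r1+r2)/C) = asin(10/75) = 7.6623°
wrap1 = wrap2 = π + 2β = 195.3245°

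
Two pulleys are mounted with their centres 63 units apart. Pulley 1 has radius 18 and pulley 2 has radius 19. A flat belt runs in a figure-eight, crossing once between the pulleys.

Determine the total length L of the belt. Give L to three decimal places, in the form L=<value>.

L=264.671

crossed belt: β = asin((r1+r2)/C) = asin(37/63) = 35.9658°
wrap1 = wrap2 = π + 2β = 251.9315°
tangent length = C·cosβ = 50.9902
L = (r1+r2)·wrap + 2·C·cosβ = 37·4.3970 + 2·50.9902 = 264.6707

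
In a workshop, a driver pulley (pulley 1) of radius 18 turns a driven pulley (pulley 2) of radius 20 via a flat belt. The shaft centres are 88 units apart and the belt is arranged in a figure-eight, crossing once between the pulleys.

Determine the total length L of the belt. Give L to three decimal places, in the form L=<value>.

crossed belt: β = asin((r1+r2)/C) = asin(38/88) = 25.5830°
wrap1 = wrap2 = π + 2β = 231.1660°
tangent length = C·cosβ = 79.3725
L = (r1+r2)·wrap + 2·C·cosβ = 38·4.0346 + 2·79.3725 = 312.0602

L=312.060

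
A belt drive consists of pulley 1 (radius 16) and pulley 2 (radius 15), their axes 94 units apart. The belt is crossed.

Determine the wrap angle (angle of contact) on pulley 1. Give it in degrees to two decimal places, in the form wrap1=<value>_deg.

crossed belt: β = asin((r1+r2)/C) = asin(31/94) = 19.2559°
wrap1 = wrap2 = π + 2β = 218.5117°

wrap1=218.51_deg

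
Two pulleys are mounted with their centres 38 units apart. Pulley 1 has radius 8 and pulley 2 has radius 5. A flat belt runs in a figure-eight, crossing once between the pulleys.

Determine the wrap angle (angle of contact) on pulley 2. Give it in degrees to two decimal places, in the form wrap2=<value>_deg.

crossed belt: β = asin((r1+r2)/C) = asin(13/38) = 20.0052°
wrap1 = wrap2 = π + 2β = 220.0104°

wrap2=220.01_deg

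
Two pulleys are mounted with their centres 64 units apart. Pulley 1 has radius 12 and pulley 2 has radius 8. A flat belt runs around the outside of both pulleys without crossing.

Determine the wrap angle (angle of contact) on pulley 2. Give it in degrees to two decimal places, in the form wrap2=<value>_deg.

open belt: β = asin((r2−r1)/C) = asin(-4/64) = -3.5833°
wrap1 = π − 2β = 187.1666°
wrap2 = π + 2β = 172.8334°

wrap2=172.83_deg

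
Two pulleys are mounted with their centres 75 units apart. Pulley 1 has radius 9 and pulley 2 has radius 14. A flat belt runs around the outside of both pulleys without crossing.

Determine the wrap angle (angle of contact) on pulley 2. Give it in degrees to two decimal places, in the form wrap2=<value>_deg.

wrap2=187.65_deg

open belt: β = asin((r2−r1)/C) = asin(5/75) = 3.8226°
wrap1 = π − 2β = 172.3549°
wrap2 = π + 2β = 187.6451°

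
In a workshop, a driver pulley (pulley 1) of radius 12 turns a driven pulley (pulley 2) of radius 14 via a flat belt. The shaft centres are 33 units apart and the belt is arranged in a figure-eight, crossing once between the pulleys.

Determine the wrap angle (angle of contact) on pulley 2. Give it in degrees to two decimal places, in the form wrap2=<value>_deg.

wrap2=283.98_deg

crossed belt: β = asin((r1+r2)/C) = asin(26/33) = 51.9877°
wrap1 = wrap2 = π + 2β = 283.9754°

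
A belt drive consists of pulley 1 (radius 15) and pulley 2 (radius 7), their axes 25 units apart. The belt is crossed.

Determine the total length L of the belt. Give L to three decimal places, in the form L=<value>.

L=140.202

crossed belt: β = asin((r1+r2)/C) = asin(22/25) = 61.6424°
wrap1 = wrap2 = π + 2β = 303.2847°
tangent length = C·cosβ = 11.8743
L = (r1+r2)·wrap + 2·C·cosβ = 22·5.2933 + 2·11.8743 = 140.2017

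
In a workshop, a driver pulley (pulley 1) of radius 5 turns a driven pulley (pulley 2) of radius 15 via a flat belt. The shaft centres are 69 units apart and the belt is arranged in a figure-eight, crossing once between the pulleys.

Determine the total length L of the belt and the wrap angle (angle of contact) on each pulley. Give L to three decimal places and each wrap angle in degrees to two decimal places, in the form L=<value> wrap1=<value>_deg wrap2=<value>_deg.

L=206.671 wrap1=213.70_deg wrap2=213.70_deg

crossed belt: β = asin((r1+r2)/C) = asin(20/69) = 16.8493°
wrap1 = wrap2 = π + 2β = 213.6986°
tangent length = C·cosβ = 66.0379
L = (r1+r2)·wrap + 2·C·cosβ = 20·3.7297 + 2·66.0379 = 206.6706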